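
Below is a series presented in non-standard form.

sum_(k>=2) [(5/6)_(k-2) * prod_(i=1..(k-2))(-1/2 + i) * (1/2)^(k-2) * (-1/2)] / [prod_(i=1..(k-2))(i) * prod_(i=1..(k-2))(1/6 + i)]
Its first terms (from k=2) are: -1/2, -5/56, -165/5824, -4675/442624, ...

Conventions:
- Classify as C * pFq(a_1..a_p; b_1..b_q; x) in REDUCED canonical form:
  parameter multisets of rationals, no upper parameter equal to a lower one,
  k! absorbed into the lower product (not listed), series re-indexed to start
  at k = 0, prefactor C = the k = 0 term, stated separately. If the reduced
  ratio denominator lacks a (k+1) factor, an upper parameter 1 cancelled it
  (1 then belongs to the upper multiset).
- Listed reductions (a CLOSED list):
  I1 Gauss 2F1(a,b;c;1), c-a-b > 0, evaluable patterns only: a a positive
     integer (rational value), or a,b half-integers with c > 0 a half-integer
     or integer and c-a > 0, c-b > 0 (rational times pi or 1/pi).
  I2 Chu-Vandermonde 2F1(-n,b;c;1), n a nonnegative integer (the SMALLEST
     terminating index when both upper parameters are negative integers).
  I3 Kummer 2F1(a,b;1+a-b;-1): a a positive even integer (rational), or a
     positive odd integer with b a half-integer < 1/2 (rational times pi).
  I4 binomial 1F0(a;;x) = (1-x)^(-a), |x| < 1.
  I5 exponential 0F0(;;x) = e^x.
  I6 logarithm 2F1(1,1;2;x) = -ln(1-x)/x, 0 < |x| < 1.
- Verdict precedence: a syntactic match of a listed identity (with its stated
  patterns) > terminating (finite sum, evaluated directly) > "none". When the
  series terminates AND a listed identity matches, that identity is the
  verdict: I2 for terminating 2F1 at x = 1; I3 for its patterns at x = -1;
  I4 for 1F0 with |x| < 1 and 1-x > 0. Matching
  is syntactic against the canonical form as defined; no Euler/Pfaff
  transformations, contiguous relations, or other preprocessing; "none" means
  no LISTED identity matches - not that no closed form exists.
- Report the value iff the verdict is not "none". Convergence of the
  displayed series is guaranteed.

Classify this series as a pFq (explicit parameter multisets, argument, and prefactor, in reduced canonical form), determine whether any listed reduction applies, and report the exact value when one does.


With C = -1/2: the canonical form is 2F1(1/2, 5/6; 7/6; 1/2). Verdict: none. Every listed pattern misses the 2F1 form at 1/2, upper {1/2, 5/6}.

Key observation: t_0 = -1/2 here, and the lower running product (prefactor -1/2) is a rising factorial.
Step ratio: r(k) = (1/2) * (k+1/2) (k+5/6) / [(k+7/6) (k+1)] ; factor over Q: parameters, x = (1/2), and C = -1/2.


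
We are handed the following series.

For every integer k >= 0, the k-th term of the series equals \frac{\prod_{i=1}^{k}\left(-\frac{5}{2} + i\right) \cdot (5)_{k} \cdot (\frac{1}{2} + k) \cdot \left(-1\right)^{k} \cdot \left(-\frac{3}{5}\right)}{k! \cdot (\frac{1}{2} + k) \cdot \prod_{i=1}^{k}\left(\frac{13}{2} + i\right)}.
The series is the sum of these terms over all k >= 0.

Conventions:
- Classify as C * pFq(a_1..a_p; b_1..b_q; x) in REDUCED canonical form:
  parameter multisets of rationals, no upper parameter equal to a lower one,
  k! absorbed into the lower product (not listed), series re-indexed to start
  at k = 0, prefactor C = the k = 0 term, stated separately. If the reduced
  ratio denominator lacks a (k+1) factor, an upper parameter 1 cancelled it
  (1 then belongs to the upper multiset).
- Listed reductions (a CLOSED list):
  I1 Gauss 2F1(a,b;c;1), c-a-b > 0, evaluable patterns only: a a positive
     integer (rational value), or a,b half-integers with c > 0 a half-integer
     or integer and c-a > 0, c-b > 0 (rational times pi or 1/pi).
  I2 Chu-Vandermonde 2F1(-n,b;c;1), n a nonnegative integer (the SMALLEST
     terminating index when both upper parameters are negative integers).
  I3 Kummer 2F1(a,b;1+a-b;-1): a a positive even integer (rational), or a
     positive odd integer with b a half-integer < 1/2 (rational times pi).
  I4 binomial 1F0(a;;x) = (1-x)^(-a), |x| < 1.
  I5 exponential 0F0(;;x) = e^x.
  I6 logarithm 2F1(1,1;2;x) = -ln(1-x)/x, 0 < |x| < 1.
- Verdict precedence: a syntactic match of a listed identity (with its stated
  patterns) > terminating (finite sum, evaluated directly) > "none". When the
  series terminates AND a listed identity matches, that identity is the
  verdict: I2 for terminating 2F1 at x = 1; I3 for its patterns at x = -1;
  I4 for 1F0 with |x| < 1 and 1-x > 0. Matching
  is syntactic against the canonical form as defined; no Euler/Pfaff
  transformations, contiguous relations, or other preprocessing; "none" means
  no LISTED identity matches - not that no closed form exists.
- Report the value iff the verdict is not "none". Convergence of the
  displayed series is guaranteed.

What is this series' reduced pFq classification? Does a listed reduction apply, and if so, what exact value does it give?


x = -1 here; the reduced form reads 2F1, upper {-\frac{3}{2}, 5}, lower {\frac{15}{2}}, C = -\frac{3}{5}. Verdict (x = -1): the Kummer evaluation I3 applies (x = -1; c = \frac{15}{2} equals 1+a-b for upper {-\frac{3}{2}, 5}: listed pattern). Exact value: \left(-\frac{27027}{65536}\right) \cdot \pi.

First insight: t_0 being -\frac{3}{5}, the running product (prefactor -3/5) telescopes to a rising factorial.
Adjacent-term ratio: r(k) = -1 * (k-\frac{3}{2}) (k+5) / [(k+\frac{15}{2}) (k+1)] - rational in k. x = -1; t_0 = -\frac{3}{5}; negate the roots.


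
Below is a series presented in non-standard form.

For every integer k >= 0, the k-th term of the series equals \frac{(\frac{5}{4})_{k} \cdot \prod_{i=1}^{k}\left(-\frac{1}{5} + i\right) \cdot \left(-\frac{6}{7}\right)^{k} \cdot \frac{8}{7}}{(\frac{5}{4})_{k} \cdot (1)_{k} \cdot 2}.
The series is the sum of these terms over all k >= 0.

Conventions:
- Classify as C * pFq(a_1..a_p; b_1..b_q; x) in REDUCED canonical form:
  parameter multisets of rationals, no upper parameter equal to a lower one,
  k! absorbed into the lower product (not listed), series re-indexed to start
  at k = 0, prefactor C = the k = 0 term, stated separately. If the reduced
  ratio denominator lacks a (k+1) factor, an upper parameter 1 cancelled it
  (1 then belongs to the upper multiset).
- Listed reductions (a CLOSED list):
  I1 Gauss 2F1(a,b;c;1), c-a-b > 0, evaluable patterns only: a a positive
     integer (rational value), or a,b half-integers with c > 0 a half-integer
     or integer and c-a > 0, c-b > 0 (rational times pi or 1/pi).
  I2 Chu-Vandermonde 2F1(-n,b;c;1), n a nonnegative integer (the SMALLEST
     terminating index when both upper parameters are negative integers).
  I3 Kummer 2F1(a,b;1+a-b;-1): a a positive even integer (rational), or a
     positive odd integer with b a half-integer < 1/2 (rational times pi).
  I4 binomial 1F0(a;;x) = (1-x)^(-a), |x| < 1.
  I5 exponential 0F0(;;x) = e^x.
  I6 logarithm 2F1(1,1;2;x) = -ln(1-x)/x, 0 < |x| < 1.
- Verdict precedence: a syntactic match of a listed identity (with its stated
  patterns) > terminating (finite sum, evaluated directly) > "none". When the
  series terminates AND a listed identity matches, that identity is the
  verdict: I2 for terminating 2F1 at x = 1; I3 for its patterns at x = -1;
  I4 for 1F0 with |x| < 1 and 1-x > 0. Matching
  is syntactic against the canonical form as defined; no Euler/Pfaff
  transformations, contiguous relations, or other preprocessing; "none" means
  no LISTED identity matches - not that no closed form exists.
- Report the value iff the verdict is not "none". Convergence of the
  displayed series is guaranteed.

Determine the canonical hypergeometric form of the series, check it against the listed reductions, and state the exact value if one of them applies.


Classification (C = \frac{4}{7}): 1F0 with upper {\frac{4}{5}}, lower {-}, argument x = -\frac{6}{7}. Verdict: this is the binomial series (I4) (the 1F0 binomial series: exponent -4/5, x = -\frac{6}{7}). Hence: \frac{4}{7} \cdot \left(\frac{13}{7}\right)^{-\frac{4}{5}}.

Structural cue: from the first term \frac{4}{7}: the running product (C = 4/7, x = -6/7) telescopes to a rising factorial.
Step ratio: r(k) = -\frac{6}{7} * (k+\frac{4}{5}) / [(k+1)] - rational in k, leading ratio -\frac{6}{7}; with t_0 = \frac{4}{7}, classification follows.


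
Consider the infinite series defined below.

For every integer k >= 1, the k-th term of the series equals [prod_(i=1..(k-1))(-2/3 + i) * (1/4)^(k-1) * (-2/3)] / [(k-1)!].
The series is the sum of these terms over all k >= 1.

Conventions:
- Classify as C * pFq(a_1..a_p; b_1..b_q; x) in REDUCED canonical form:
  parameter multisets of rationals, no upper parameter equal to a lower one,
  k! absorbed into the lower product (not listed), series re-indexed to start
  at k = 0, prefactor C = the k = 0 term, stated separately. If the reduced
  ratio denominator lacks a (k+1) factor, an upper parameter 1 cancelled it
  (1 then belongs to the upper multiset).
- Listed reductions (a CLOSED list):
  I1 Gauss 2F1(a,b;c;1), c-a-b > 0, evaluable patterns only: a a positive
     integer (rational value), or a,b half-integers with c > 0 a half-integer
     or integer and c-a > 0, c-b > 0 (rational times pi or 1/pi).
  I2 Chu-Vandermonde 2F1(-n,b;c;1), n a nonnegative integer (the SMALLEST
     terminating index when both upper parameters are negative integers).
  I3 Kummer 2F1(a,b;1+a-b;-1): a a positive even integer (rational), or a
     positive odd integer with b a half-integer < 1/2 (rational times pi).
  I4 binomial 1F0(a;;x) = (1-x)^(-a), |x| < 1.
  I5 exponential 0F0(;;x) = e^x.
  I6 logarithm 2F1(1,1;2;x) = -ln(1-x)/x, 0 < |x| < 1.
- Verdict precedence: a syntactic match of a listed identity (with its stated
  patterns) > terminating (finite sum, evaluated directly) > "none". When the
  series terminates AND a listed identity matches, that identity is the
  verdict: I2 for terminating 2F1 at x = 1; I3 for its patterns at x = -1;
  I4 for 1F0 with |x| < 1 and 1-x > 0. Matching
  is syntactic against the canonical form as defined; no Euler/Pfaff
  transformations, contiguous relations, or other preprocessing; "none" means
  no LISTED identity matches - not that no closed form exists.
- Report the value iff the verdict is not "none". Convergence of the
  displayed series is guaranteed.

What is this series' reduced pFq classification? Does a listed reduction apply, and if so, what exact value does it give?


With C = -2/3: the canonical form is 1F0(1/3; -; 1/4). Verdict at x = 1/4: the I4 binomial reduction matches (the 1F0 binomial series: exponent -1/3, x = 1/4). Its exact value is (-2/3) * (3/4)^(-1/3).

Key step: t_0 being -2/3, the running product (C = -2/3, x = 1/4) telescopes to a rising factorial.
Ratio: r(k) = (1/4) * (k+1/3) / [(k+1)] ; factor over Q: parameters, x = (1/4), and C = -2/3.


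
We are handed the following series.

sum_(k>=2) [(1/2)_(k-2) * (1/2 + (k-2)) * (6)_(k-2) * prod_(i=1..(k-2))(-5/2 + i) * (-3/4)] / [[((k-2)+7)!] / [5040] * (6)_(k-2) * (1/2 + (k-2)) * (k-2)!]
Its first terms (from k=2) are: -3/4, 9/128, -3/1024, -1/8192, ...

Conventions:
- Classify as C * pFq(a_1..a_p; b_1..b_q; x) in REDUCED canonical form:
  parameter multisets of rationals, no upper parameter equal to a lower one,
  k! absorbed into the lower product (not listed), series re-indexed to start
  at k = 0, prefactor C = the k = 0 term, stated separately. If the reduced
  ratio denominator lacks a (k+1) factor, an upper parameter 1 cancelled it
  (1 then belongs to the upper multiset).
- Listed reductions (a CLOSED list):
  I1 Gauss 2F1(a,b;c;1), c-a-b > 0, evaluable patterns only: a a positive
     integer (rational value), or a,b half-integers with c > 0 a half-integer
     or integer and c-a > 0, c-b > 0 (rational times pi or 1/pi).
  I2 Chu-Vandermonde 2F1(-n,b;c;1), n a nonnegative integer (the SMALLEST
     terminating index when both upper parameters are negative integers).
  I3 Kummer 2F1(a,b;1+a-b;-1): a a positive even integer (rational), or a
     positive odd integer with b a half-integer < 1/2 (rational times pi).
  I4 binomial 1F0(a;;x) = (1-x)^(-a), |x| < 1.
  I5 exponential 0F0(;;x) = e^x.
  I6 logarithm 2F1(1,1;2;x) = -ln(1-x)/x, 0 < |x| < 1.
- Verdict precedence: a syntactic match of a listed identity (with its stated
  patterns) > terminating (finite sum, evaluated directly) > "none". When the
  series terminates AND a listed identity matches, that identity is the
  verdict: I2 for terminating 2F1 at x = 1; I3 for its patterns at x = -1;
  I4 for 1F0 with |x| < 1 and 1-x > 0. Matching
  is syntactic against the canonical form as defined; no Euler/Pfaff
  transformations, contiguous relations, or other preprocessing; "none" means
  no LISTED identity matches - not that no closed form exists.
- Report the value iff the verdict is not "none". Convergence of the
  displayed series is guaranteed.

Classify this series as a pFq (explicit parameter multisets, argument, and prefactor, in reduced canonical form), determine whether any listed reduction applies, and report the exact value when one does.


With C = -3/4: the canonical form is 2F1(-3/2, 1/2; 8; 1). Verdict: Gauss's theorem I1 (half-integer case) fires (x = 1; upper {-3/2, 1/2} half-integers, c = 8 in the evaluable pattern). Exact value: (-33554432/15643485) / pi.

The tell: t_0 = -3/4 here, and the parameter 6 appears in both the upper and lower lists and cancels (alongside the other common factor).
Term ratio: r(k) = 1 * (k-3/2) (k+1/2) / [(k+8) (k+1)] - rational in k, leading ratio 1; with t_0 = -3/4, classification follows.


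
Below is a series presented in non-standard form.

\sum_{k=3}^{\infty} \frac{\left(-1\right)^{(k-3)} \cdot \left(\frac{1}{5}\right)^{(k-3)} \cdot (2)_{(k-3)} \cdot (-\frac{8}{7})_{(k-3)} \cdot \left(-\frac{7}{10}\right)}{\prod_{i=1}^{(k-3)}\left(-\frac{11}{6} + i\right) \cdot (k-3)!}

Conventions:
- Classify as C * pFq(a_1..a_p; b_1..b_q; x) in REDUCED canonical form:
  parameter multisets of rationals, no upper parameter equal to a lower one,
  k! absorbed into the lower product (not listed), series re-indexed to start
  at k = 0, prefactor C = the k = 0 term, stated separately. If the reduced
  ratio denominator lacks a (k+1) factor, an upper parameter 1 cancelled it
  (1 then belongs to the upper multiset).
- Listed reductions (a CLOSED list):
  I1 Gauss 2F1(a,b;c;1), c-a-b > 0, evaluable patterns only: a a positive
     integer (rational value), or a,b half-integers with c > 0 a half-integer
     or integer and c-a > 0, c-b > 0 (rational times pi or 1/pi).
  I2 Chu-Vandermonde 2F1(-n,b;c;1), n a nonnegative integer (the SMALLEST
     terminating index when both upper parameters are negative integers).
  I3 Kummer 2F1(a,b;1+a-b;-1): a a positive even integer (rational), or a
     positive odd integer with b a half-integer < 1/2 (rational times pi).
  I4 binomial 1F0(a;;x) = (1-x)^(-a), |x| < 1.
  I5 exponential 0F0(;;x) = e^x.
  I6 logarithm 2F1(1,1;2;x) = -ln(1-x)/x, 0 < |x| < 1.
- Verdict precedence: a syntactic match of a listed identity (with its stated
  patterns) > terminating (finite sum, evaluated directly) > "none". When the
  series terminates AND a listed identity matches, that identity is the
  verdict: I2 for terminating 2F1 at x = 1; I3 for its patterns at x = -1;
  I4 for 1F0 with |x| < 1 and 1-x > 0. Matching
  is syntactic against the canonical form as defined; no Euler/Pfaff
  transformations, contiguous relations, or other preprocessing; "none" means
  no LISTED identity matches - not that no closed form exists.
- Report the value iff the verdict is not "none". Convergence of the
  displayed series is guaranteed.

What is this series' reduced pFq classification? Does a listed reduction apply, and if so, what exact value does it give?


Prefactor -\frac{7}{10}, argument -\frac{1}{5}: 2F1 with upper {-\frac{8}{7}, 2} over lower {-\frac{5}{6}}. Verdict: none (x = -\frac{1}{5}): each listed identity misses the multisets {-\frac{8}{7}, 2} ; {-\frac{5}{6}}.

Key observation: t_0 being -\frac{7}{10}, the lower running product (C = -7/10) is a rising factorial.
Consecutive-term ratio: r(k) = -\frac{1}{5} * (k-\frac{8}{7}) (k+2) / [(k-\frac{5}{6}) (k+1)] - poly over poly, x = -\frac{1}{5} from leading terms; C = -\frac{7}{10} at k = 0.


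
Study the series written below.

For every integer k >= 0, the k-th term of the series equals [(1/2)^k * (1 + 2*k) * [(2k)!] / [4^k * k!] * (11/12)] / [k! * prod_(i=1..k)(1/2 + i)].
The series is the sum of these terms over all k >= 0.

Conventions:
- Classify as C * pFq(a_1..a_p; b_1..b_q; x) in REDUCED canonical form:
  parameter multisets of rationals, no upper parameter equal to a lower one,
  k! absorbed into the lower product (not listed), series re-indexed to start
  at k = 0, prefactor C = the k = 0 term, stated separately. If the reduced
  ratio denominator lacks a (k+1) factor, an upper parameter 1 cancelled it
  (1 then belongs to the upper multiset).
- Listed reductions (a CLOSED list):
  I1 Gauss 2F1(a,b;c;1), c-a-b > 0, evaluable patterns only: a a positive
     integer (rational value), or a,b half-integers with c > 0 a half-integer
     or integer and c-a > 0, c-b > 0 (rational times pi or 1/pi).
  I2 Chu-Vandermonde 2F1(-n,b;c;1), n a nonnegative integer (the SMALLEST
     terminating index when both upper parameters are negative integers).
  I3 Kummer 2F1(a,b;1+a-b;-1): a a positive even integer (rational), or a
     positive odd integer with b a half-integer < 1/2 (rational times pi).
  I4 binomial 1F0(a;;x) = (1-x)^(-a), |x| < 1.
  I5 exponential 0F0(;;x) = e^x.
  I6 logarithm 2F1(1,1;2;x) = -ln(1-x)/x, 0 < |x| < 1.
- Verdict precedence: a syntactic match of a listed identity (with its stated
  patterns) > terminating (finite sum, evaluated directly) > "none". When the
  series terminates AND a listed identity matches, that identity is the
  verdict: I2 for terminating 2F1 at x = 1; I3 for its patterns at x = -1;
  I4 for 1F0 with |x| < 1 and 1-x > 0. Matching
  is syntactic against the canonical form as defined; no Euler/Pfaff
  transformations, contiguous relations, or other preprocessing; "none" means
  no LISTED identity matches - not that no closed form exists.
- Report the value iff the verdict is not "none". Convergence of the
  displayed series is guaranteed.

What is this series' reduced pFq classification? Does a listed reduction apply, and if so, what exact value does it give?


Prefactor 11/12, argument 1/2: 0F0 with upper {-} over lower {-}. Verdict: the exponential series (I5) matches (the 0F0 exponential series at x = 1/2). Its exact value is (11/12) * e^(1/2).

Structural cue: from the first term 11/12: the lower running product (C = 11/12, x = 1/2) is a rising factorial.
Ratio: r(k) = (1/2) * 1 / [(k+1)] - rational; roots negated = parameters, x = (1/2), C = 11/12.


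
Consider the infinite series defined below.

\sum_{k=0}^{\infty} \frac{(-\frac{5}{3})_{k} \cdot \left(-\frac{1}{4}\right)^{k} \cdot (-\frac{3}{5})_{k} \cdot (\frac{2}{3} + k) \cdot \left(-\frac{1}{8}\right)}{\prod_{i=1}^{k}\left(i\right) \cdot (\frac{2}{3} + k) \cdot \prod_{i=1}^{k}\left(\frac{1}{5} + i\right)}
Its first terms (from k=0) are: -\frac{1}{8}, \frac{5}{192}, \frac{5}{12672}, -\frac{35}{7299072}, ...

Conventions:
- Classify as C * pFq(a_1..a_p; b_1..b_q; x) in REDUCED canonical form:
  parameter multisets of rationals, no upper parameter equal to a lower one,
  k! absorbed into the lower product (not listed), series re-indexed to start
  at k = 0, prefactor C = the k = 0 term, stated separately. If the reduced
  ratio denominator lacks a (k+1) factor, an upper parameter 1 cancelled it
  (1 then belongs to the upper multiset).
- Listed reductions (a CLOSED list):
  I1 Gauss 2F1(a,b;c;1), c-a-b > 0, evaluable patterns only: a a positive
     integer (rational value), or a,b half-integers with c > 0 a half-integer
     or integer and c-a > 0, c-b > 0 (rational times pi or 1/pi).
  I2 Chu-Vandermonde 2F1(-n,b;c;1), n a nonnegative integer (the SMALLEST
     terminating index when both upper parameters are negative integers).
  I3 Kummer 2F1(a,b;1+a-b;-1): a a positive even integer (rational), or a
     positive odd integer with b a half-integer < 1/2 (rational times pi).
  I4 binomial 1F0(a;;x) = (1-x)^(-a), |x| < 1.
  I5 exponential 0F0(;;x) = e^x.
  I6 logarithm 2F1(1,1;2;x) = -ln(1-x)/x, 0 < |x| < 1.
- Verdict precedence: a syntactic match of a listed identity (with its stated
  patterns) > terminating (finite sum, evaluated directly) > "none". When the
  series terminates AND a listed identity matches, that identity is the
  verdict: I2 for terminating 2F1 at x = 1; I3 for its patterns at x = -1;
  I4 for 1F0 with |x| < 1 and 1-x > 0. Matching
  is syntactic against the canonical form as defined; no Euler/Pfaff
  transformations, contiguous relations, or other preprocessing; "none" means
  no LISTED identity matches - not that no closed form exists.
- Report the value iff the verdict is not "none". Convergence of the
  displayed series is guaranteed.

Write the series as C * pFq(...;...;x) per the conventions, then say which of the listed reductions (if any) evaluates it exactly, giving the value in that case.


This is -\frac{1}{8} * 2F1(-\frac{5}{3}, -\frac{3}{5}; \frac{6}{5}; -\frac{1}{4}) in reduced canonical form. Verdict: none - at argument -\frac{1}{4} the multisets {-\frac{5}{3}, -\frac{3}{5}} ; {\frac{6}{5}} match no listed identity.

Key step: from the first term -\frac{1}{8}: k + 2/3 divides numerator and denominator alike; C = -1/8 after cancelling.
Ratio: r(k) = -\frac{1}{4} * (k-\frac{5}{3}) (k-\frac{3}{5}) / [(k+\frac{6}{5}) (k+1)] - rational in k. x = -\frac{1}{4}; t_0 = -\frac{1}{8}; negate the roots.


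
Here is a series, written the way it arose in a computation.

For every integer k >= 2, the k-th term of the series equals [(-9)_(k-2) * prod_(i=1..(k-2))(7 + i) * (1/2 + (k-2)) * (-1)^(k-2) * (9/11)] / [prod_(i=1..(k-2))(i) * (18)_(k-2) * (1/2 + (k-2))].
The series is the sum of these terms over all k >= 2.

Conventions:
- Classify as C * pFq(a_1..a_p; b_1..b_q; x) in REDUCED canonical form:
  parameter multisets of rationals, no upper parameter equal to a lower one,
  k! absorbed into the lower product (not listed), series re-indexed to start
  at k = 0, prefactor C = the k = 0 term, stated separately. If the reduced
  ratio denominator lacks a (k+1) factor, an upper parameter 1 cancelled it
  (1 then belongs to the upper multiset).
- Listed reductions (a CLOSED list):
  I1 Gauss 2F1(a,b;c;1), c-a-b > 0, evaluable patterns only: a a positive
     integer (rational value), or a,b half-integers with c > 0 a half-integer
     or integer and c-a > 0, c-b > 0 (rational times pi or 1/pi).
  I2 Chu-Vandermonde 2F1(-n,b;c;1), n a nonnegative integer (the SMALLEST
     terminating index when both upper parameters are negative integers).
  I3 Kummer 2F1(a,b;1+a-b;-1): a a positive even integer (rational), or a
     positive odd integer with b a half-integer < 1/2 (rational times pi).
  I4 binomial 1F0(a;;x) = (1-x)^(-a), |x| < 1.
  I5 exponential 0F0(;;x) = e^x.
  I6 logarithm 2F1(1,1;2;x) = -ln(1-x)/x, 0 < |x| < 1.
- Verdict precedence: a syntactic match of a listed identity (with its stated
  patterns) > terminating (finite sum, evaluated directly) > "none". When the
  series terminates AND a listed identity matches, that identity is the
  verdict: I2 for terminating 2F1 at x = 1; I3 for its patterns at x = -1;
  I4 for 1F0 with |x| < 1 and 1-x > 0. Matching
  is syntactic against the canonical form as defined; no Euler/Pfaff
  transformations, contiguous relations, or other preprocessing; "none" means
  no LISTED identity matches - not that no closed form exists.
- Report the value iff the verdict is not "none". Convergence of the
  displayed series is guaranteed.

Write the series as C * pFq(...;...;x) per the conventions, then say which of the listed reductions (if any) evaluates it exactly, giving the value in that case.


x = -1 here; the reduced form reads 2F1, upper {-9, 8}, lower {18}, C = 9/11. Verdict: Kummer (I3) applies (x = -1; c = 18 equals 1+a-b for upper {-9, 8}: listed pattern). Its exact value is 306/11.

Key step: x = (-1) and the running product (prefactor 9/11) telescopes to a rising factorial.
Step ratio: r(k) = (-1) * (k-9) (k+8) / [(k+18) (k+1)] - rational in k. x = (-1); t_0 = 9/11; negate the roots.


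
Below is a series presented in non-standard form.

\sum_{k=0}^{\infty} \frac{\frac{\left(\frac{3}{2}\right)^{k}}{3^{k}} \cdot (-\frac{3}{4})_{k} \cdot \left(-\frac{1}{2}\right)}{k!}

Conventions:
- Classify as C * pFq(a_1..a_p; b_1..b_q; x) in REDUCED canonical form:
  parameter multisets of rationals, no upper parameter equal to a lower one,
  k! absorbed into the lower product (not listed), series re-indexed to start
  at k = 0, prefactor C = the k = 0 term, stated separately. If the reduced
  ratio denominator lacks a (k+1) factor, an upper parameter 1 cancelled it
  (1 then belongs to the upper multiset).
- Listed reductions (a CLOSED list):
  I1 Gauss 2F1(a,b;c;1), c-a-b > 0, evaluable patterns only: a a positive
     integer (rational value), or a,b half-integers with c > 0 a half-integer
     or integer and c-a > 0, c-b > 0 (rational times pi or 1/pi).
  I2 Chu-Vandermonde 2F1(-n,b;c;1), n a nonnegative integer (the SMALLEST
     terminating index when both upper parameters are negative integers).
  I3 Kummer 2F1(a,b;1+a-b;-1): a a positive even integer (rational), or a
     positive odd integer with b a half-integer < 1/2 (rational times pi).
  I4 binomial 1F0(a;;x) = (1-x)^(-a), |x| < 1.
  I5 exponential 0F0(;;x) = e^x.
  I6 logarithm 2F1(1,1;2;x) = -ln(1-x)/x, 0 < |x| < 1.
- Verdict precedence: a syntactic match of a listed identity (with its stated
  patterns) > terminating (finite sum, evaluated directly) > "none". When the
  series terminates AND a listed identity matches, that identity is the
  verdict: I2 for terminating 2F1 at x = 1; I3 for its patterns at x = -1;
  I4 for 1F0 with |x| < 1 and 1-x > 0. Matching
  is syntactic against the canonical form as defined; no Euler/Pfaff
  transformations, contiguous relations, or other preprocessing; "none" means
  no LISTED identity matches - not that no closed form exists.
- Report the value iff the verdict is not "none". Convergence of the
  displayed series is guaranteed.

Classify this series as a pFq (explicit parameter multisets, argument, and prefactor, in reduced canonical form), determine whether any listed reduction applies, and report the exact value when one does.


The tell: from the first term -\frac{1}{2}: the two k-th powers (C = -1/2, x = 1/2) combine into one argument.
Ratio: r(k) = \frac{1}{2} * (k-\frac{3}{4}) / [(k+1)] - rational in k, leading ratio \frac{1}{2}; with t_0 = -\frac{1}{2}, classification follows.

Classification (C = -\frac{1}{2}): 1F0 with upper {-\frac{3}{4}}, lower {-}, argument x = \frac{1}{2}. Verdict at x = \frac{1}{2}: binomial (I4) matches (the 1F0 binomial series: exponent 3/4, x = \frac{1}{2}). Hence: \left(-\frac{1}{2}\right) \cdot \left(\frac{1}{2}\right)^{\frac{3}{4}}.


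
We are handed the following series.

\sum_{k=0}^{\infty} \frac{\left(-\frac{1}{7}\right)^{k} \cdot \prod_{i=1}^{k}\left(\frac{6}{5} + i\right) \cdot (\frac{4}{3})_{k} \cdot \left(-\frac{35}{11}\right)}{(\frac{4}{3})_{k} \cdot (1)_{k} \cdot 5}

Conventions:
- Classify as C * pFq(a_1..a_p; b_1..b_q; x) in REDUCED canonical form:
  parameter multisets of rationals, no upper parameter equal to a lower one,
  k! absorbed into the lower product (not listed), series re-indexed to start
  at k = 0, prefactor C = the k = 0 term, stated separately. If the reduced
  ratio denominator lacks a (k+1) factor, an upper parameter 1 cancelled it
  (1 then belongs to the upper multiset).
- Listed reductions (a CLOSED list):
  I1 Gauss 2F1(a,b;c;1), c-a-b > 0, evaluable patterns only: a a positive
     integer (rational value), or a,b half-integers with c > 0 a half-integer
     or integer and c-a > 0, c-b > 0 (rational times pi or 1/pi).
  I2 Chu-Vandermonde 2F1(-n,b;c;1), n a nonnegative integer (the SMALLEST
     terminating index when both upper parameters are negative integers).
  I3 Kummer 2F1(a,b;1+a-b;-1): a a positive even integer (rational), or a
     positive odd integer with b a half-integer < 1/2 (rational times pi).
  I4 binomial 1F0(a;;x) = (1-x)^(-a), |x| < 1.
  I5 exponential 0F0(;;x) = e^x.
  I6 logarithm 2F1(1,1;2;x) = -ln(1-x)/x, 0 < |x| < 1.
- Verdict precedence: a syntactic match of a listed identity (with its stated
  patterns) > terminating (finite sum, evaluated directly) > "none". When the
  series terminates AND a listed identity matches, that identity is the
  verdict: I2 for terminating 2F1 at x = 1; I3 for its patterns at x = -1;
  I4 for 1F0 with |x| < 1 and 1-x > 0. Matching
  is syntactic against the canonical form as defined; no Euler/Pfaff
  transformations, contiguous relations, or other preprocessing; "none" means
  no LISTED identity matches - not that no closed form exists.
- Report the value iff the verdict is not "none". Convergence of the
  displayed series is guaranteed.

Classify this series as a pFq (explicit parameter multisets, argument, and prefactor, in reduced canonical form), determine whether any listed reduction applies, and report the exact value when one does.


Prefactor -\frac{7}{11}, argument -\frac{1}{7}: 1F0 with upper {\frac{11}{5}} over lower {-}. Verdict: this is the binomial series (I4) (the 1F0 binomial series: exponent -11/5, x = -\frac{1}{7}). Hence: \left(-\frac{7}{11}\right) \cdot \left(\frac{8}{7}\right)^{-\frac{11}{5}}.

Key observation: x = -\frac{1}{7} and (1)_k (C = -7/11, x = -1/7) is k! itself.
Term ratio: r(k) = -\frac{1}{7} * (k+\frac{11}{5}) / [(k+1)] - rational; roots negated = parameters, x = -\frac{1}{7}, C = -\frac{7}{11}.


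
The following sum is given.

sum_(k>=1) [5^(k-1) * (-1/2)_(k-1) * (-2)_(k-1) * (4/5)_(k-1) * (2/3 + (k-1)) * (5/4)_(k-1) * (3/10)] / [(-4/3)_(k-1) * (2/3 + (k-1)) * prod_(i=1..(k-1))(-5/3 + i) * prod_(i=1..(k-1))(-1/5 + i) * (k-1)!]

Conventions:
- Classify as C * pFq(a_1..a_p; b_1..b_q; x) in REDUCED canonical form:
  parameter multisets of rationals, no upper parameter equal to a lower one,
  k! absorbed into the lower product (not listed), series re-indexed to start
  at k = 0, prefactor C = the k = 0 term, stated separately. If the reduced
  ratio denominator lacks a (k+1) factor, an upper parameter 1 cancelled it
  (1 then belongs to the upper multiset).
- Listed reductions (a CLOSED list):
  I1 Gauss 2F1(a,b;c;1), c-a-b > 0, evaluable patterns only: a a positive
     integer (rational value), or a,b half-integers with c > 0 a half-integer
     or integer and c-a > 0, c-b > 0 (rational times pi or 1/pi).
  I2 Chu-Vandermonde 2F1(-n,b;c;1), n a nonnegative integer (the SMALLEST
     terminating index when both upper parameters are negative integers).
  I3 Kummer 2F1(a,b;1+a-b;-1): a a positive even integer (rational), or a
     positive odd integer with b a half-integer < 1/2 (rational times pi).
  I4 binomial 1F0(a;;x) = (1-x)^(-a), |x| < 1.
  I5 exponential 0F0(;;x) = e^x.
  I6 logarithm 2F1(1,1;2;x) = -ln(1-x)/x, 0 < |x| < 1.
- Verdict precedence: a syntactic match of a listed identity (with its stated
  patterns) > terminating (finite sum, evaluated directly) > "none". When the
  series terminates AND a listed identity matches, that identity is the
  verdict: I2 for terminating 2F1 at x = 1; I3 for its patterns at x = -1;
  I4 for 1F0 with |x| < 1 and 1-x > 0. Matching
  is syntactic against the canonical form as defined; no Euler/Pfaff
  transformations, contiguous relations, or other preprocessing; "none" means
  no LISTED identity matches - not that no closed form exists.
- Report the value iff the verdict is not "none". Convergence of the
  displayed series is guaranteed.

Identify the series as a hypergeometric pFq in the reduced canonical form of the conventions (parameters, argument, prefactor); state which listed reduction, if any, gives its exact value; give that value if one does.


x = 5 here; the reduced form reads 3F2, upper {-2, -1/2, 5/4}, lower {-4/3, -2/3}, C = 3/10. Verdict: terminating (-2 upstairs). 3 nonzero terms in all; added directly. Exact value: 285711/5120.

Key step: t_0 being 3/10, the factor k + 2/3 cancels (top and bottom), leaving C = 3/10.
Term ratio: r(k) = 5 * (k-2) (k-1/2) (k+5/4) / [(k-4/3) (k-2/3) (k+1)] ; factor over Q: parameters, x = 5, and C = 3/10.


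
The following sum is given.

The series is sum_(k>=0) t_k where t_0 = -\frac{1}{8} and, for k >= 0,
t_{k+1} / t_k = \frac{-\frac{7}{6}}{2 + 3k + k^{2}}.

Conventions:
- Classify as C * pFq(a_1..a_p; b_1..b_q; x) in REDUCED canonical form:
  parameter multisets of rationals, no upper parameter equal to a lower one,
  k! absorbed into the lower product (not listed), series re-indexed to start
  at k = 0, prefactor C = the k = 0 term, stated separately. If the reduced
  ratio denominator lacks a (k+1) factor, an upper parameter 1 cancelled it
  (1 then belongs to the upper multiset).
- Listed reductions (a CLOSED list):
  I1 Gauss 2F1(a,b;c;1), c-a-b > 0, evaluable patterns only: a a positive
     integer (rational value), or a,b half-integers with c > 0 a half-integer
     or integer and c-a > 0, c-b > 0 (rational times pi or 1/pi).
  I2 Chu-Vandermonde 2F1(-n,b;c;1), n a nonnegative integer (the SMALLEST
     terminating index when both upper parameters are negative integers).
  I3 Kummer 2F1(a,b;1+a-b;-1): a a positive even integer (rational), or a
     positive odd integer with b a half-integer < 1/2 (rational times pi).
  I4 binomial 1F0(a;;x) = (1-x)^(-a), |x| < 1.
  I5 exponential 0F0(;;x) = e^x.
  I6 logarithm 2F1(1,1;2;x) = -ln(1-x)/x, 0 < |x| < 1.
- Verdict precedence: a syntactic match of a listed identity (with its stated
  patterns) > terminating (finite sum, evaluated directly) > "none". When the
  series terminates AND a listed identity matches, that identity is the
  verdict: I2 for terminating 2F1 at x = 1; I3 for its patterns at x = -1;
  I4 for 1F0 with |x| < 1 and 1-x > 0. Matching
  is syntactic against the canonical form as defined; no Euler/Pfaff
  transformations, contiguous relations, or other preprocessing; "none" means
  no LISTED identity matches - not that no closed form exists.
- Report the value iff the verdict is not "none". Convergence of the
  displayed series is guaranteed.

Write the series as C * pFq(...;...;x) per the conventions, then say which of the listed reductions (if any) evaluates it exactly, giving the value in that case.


Canonical form: C = -\frac{1}{8} times 0F1 with upper {-}, lower {2}, x = -\frac{7}{6}. Verdict: none. No listed pattern accepts 0F1(-; 2; -\frac{7}{6}).

Key step: from the first term -\frac{1}{8}: roots of the ratio polynomials (prefactor -1/8) are the negated parameters.
Ratio: r(k) = -\frac{7}{6} * 1 / [(k+2) (k+1)] ; factor over Q: parameters, x = -\frac{7}{6}, and C = -\frac{1}{8}.


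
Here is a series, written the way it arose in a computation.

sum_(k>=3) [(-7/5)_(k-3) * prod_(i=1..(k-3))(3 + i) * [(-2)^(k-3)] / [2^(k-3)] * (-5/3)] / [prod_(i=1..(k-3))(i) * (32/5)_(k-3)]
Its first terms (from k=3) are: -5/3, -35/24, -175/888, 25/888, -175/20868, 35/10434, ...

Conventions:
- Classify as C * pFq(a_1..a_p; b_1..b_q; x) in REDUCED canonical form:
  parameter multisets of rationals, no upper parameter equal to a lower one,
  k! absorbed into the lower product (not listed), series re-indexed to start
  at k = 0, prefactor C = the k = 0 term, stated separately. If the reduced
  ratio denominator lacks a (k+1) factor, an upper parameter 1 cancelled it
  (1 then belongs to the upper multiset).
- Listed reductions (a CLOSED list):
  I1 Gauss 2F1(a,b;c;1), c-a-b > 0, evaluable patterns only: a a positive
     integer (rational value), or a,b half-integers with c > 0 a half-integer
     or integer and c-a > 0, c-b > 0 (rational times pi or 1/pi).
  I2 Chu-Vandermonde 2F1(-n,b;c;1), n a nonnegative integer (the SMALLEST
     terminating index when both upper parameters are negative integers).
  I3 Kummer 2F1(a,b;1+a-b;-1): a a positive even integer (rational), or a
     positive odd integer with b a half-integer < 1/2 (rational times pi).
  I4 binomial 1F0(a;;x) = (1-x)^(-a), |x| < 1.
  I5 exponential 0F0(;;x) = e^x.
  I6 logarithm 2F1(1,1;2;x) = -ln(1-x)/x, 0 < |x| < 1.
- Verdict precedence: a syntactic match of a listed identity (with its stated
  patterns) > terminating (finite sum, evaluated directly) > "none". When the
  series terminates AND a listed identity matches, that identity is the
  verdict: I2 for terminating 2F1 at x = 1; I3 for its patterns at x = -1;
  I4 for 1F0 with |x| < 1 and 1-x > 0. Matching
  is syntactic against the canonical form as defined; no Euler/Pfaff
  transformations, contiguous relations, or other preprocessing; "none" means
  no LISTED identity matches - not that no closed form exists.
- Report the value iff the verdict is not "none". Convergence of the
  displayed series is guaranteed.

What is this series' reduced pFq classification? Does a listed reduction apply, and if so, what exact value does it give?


x = -1 here; the reduced form reads 2F1, upper {-7/5, 4}, lower {32/5}, C = -5/3. Verdict (x = -1): Kummer's theorem (I3) applies (x = -1; c = 32/5 equals 1+a-b for upper {-7/5, 4}: listed pattern). Its exact value is -33/10.

The tell: x = (-1) and the running product (C = -5/3, x = -1) telescopes to a rising factorial.
Step ratio: r(k) = (-1) * (k-7/5) (k+4) / [(k+32/5) (k+1)] - poly over poly, x = (-1) from leading terms; C = -5/3 at k = 0.


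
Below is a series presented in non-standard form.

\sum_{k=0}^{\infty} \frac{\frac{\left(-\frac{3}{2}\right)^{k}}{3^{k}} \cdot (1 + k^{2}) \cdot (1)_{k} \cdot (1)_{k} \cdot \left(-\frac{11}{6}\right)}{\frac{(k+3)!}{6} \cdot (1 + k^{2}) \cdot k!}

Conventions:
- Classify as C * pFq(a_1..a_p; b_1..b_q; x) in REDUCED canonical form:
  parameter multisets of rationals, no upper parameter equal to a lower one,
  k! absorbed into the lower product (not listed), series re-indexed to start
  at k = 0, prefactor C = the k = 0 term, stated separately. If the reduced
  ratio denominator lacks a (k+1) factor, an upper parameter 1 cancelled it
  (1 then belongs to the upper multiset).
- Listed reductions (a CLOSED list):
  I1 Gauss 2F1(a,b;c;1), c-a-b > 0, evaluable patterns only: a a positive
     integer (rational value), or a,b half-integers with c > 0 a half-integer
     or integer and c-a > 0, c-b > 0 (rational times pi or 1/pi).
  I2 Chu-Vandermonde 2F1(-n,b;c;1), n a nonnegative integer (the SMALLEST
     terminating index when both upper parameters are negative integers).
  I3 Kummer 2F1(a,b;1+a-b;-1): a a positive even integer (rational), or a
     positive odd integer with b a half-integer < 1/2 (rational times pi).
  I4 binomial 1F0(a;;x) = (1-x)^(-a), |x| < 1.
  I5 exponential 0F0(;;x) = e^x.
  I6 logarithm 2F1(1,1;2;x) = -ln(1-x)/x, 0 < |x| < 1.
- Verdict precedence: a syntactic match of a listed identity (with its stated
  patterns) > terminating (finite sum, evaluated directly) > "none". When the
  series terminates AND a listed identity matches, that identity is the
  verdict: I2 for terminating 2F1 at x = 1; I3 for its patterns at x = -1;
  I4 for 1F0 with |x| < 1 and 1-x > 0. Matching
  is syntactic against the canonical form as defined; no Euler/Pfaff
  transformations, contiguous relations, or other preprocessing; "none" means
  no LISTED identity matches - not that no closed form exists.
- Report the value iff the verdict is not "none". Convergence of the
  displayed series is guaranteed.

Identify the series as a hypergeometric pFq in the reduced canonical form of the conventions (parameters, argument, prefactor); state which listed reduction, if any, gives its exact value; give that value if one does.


With C = -\frac{11}{6}: the canonical form is 2F1(1, 1; 4; -\frac{1}{2}). Verdict: none. No listed pattern accepts 2F1(1, 1; 4; -\frac{1}{2}).

Key step: from the first term -\frac{11}{6}: striking the common factor k^2 + 1 reduces the term (C = -11/6).
Step ratio: r(k) = -\frac{1}{2} * (k+1) (k+1) / [(k+4) (k+1)] - rational in k, leading ratio -\frac{1}{2}; with t_0 = -\frac{11}{6}, classification follows.


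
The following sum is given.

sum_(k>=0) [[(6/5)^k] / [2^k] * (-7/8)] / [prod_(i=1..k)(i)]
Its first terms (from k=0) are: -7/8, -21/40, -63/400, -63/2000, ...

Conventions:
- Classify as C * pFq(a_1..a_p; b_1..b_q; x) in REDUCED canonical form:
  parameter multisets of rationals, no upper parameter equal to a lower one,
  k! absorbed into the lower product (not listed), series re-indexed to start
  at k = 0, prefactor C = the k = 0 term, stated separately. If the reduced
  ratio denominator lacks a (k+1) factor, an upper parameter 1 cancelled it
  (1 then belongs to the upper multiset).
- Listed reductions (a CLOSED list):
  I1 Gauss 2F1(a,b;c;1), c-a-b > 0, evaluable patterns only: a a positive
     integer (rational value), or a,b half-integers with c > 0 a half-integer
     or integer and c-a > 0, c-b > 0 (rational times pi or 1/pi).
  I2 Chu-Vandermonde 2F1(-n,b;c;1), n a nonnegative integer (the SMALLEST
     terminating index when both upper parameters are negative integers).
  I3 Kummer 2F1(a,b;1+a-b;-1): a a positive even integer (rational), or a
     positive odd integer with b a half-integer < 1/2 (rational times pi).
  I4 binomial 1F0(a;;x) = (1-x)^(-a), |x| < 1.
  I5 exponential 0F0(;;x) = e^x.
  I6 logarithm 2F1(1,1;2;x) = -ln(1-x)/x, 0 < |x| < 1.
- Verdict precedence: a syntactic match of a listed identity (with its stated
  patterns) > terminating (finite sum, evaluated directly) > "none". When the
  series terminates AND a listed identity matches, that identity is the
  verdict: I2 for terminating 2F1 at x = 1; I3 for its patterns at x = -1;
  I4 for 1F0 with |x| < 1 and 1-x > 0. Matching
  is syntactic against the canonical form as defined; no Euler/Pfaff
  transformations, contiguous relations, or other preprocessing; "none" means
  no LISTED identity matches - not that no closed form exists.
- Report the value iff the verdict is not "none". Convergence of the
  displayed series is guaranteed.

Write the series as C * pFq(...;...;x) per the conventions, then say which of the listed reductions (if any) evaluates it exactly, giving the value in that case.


Reduced: x = 3/5, 0F0, upper = {-}, lower = {-}, C = -7/8. Verdict at x = 3/5: exponential (I5) matches (the 0F0 exponential series at x = 3/5). Exact value: (-7/8) * e^(3/5).

The tell: t_0 = -7/8 here, and the two k-th powers (C = -7/8, x = 3/5) combine into one argument.
Consecutive-term ratio: r(k) = (3/5) * 1 / [(k+1)] ; factor over Q: parameters, x = (3/5), and C = -7/8.
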